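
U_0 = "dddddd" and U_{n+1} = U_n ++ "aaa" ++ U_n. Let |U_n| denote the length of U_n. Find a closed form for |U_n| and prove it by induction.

Claim: |U_n| = 9·2^n − 3.

Base case: |U_0| = 6, and 9·2^0 − 3 = 6.
Assume |U_k| = 9·2^k − 3.
Then |U_{k+1}| = |U_k| + 3 + |U_k| = 2|U_k| + 3 = 2(9·2^k − 3) + 3 = 9·2^{k+1} − 6 + 3 = 9·2^{k+1} − 3.
This completes the inductive step, so |U_n| = 9·2^n − 3 for all n ≥ 0.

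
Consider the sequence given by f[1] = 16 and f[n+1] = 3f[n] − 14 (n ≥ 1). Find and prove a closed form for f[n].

Claim: f[n] = 3^{n+1} + 7.

Base case: f[1] = 16, and 3^{1+1} + 7 = 9 + 7 = 16.
Assume f[r] = 3^{r+1} + 7 for some r ≥ 1.
Then f[r+1] = 3f[r] − 14 = 3·(3^{r+1} + 7) − 14 = 3^{r+2} + 21 − 14 = 3^{r+2} + 7.
By induction, f[n] = 3^{n+1} + 7 for all n ≥ 1.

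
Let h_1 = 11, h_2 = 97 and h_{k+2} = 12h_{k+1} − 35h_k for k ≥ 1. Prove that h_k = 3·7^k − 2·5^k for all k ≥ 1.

Base cases: h_1 = 11 and 3·7^1 − 2·5^1 = 11; h_2 = 97 and 3·7^2 − 2·5^2 = 97.
Assume h_j = 3·7^j − 2·5^j for all 1 ≤ j ≤ r, where r ≥ 2.
Then h_{r+1} = 12h_r − 35h_{r−1} = 12·(3·7^r − 2·5^r) − 35·(3·7^{r−1} − 2·5^{r−1}) = 3·(12·7 − 35)7^{r−1} − 2·(12·5 − 35)5^{r−1} = 147·7^{r−1} − 50·5^{r−1} = 3·7^{r+1} − 2·5^{r+1}.
So the formula holds for r+1, and by strong induction h_k = 3·7^k − 2·5^k for all k ≥ 1.

h_k = 3·7^k − 2·5^k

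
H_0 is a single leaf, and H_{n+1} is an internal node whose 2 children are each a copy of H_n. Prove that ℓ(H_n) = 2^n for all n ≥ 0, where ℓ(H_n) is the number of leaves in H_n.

Base case: ℓ(H_0) = 1, and 2^0 = 1.
Assume ℓ(H_m) = 2^m.
Then ℓ(H_{m+1}) = 2·ℓ(H_m) = 2·2^m = 2^{m+1}.
This completes the inductive step, so ℓ(H_n) = 2^n for all n ≥ 0.

ℓ(H_n) = 2^n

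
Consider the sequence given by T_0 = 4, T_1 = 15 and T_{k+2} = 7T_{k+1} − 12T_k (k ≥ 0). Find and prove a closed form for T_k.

Claim: T_k = 3·4^k + 3^k.

Base cases: T_0 = 4 and 3·4^0 + 3^0 = 4; T_1 = 15 and 3·4^1 + 3^1 = 15.
Assume T_i = 3·4^i + 3^i for all 0 ≤ i ≤ j, where j ≥ 1.
Then T_{j+1} = 7T_j − 12T_{j−1} = 7·(3·4^j + 3^j) − 12·(3·4^{j−1} + 3^{j−1}) = 3·(7·4 − 12)4^{j−1} + (7·3 − 12)3^{j−1} = 48·4^{j−1} + 9·3^{j−1} = 3·4^{j+1} + 3^{j+1}.
This completes the inductive step, so T_k = 3·4^k + 3^k for all k ≥ 0.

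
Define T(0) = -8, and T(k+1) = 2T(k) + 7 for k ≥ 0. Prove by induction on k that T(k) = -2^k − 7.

Base case: T(0) = -8, and -2^0 − 7 = -1 − 7 = -8.
Assume T(m) = -2^m − 7 for some m ≥ 0.
Then T(m+1) = 2T(m) + 7 = 2·(-2^m − 7) + 7 = -2^{m+1} − 14 + 7 = -2^{m+1} − 7.
By induction, T(k) = -2^k − 7 for all k ≥ 0.

T(k) = -2^k − 7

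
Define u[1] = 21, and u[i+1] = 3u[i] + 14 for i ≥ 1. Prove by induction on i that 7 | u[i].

Base case: u[1] = 21 = 7·3, so 7 | u[1].
Assume 7 | u[k], so u[k] = 7t for some integer t.
Then u[k+1] = 3u[k] + 14 = 3·(7t) + 14 = 7(3t + 2), so 7 | u[k+1].
Hence 7 | u[i] for every i ≥ 1, by induction.

7 | u[i]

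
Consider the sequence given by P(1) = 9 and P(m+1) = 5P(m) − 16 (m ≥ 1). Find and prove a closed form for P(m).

Claim: P(m) = 5^m + 4.

Base case: P(1) = 9, and 5^1 + 4 = 5 + 4 = 9.
Assume P(r) = 5^r + 4 for some r ≥ 1.
Then P(r+1) = 5P(r) − 16 = 5·(5^r + 4) − 16 = 5^{r+1} + 20 − 16 = 5^{r+1} + 4.
This completes the inductive step, so P(m) = 5^m + 4 for all m ≥ 1.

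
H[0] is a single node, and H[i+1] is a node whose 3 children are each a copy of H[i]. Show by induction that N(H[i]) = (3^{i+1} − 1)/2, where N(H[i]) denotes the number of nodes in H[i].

Base case: N(H[0]) = 1, and (3^{0+1} − 1)/2 = 1.
Assume N(H[j]) = (3^{j+1} − 1)/2.
Then N(H[j+1]) = 1 + 3N(H[j]) = 1 + 3·(3^{j+1} − 1)/2 = 1 + (3^{j+2} − 3)/2 = (2 + 3^{j+2} − 3)/2 = (3^{j+2} − 1)/2.
Hence N(H[i]) = (3^{i+1} − 1)/2 for every i ≥ 0, by induction.

N(H[i]) = (3^{i+1} − 1)/2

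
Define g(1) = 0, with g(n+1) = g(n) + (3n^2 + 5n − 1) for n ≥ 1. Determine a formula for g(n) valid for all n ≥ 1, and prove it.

Claim: g(n) = n^3 + n^2 − 3n + 1.

Base case: g(1) = 0, and 1^3 + 1^2 − 3·1 + 1 = 0.
Assume g(j) = j^3 + j^2 − 3j + 1.
Then g(j+1) = g(j) + (3j^2 + 5j − 1) = (j^3 + j^2 − 3j + 1) + (3j^2 + 5j − 1) = j^3 + 4j^2 + 2j,
and (j+1)^3 + (j+1)^2 − 3·(j+1) + 1 = j^3 + 4j^2 + 2j.
By induction, g(n) = n^3 + n^2 − 3n + 1 for all n ≥ 1.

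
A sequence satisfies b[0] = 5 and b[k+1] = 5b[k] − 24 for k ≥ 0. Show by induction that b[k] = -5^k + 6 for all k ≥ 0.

Base case: b[0] = 5, and -5^0 + 6 = -1 + 6 = 5.
Assume b[r] = -5^r + 6 for some r ≥ 0.
Then b[r+1] = 5b[r] − 24 = 5·(-5^r + 6) − 24 = -5^{r+1} + 30 − 24 = -5^{r+1} + 6.
By induction, b[k] = -5^k + 6 for all k ≥ 0.

b[k] = -5^k + 6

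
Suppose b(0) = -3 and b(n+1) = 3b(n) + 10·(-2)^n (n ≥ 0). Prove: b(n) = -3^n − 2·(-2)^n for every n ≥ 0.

Base case: b(0) = -3, and -3^0 − 2·(-2)^0 = -1 − 2 = -3.
Assume b(m) = -3^m − 2·(-2)^m for some m ≥ 0.
Then b(m+1) = 3b(m) + 10·(-2)^m = 3·(-3^m − 2·(-2)^m) + 10·(-2)^m = -3^{m+1} − 6·(-2)^m + 10·(-2)^m = -3^{m+1} + 4·(-2)^m = -3^{m+1} − 2·(-2)^{m+1}.
By induction, b(n) = -3^n − 2·(-2)^n for all n ≥ 0.

b(n) = -3^n − 2·(-2)^n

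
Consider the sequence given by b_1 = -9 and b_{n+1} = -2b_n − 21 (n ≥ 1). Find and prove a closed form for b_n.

Claim: b_n = (-2)^n − 7.

Base case: b_1 = -9, and (-2)^1 − 7 = -2 − 7 = -9.
Assume b_k = (-2)^k − 7 for some k ≥ 1.
Then b_{k+1} = -2b_k − 21 = -2·((-2)^k − 7) − 21 = -2·(-2)^k + 14 − 21 = (-2)^{k+1} − 7.
By induction, b_n = (-2)^n − 7 for all n ≥ 1.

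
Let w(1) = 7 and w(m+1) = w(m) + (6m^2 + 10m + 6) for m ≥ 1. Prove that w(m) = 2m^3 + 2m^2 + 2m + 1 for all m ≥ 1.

Base case: w(1) = 7, and 2·1^3 + 2·1^2 + 2·1 + 1 = 7.
Assume w(r) = 2r^3 + 2r^2 + 2r + 1.
Then w(r+1) = w(r) + (6r^2 + 10r + 6) = (2r^3 + 2r^2 + 2r + 1) + (6r^2 + 10r + 6) = 2r^3 + 8r^2 + 12r + 7,
and 2·(r+1)^3 + 2·(r+1)^2 + 2·(r+1) + 1 = 2r^3 + 8r^2 + 12r + 7.
This completes the inductive step, so w(m) = 2m^3 + 2m^2 + 2m + 1 for all m ≥ 1.

w(m) = 2m^3 + 2m^2 + 2m + 1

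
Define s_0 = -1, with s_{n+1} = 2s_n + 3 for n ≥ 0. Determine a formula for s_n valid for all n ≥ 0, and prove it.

Claim: s_n = 2^{n+1} − 3.

Base case: s_0 = -1, and 2^{0+1} − 3 = 2 − 3 = -1.
Assume s_j = 2^{j+1} − 3 for some j ≥ 0.
Then s_{j+1} = 2s_j + 3 = 2·(2^{j+1} − 3) + 3 = 2^{j+2} − 6 + 3 = 2^{j+2} − 3.
Hence s_n = 2^{n+1} − 3 for every n ≥ 0, by induction.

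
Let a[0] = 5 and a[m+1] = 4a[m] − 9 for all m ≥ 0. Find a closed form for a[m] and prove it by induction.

Claim: a[m] = 2·4^m + 3.

Base case: a[0] = 5, and 2·4^0 + 3 = 2 + 3 = 5.
Assume a[r] = 2·4^r + 3 for some r ≥ 0.
Then a[r+1] = 4a[r] − 9 = 4·(2·4^r + 3) − 9 = 8·4^r + 12 − 9 = 2·4^{r+1} + 3.
Hence a[m] = 2·4^m + 3 for every m ≥ 0, by induction.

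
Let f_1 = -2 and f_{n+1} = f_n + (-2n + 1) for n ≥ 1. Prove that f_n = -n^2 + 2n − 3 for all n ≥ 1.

Base case: f_1 = -2, and -1^2 + 2·1 − 3 = -2.
Assume f_k = -k^2 + 2k − 3.
Then f_{k+1} = f_k + (-2k + 1) = (-k^2 + 2k − 3) + (-2k + 1) = -k^2 − 2,
and -(k+1)^2 + 2·(k+1) − 3 = -k^2 − 2.
This completes the inductive step, so f_n = -n^2 + 2n − 3 for all n ≥ 1.

f_n = -n^2 + 2n − 3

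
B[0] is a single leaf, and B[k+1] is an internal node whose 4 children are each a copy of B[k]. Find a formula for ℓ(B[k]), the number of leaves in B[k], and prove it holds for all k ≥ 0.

Claim: ℓ(B[k]) = 4^k.

Base case: ℓ(B[0]) = 1, and 4^0 = 1.
Assume ℓ(B[j]) = 4^j.
Then ℓ(B[j+1]) = 4·ℓ(B[j]) = 4·4^j = 4^{j+1}.
By induction, ℓ(B[k]) = 4^k for all k ≥ 0.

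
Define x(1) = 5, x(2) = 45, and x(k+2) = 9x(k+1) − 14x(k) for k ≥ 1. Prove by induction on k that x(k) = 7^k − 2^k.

Base cases: x(1) = 5 and 7^1 − 2^1 = 5; x(2) = 45 and 7^2 − 2^2 = 45.
Assume x(j) = 7^j − 2^j for all 1 ≤ j ≤ r, where r ≥ 2.
Then x(r+1) = 9x(r) − 14x(r−1) = 9·(7^r − 2^r) − 14·(7^{r−1} − 2^{r−1}) = (9·7 − 14)7^{r−1} − (9·2 − 14)2^{r−1} = 49·7^{r−1} − 4·2^{r−1} = 7^{r+1} − 2^{r+1}.
Hence x(k) = 7^k − 2^k for every k ≥ 1, by strong induction.

x(k) = 7^k − 2^k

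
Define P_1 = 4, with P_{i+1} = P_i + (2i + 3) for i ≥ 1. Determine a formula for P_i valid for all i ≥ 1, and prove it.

Claim: P_i = i^2 + 2i + 1.

Base case: P_1 = 4, and 1^2 + 2·1 + 1 = 4.
Assume P_r = r^2 + 2r + 1.
Then P_{r+1} = P_r + (2r + 3) = (r^2 + 2r + 1) + (2r + 3) = r^2 + 4r + 4,
and (r+1)^2 + 2·(r+1) + 1 = r^2 + 4r + 4.
By induction, P_i = i^2 + 2i + 1 for all i ≥ 1.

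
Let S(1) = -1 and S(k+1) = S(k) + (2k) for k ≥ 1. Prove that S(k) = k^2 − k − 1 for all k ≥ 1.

Base case: S(1) = -1, and 1^2 − 1 − 1 = -1.
Assume S(j) = j^2 − j − 1.
Then S(j+1) = S(j) + (2j) = (j^2 − j − 1) + (2j) = j^2 + j − 1,
and (j+1)^2 − (j+1) − 1 = j^2 + j − 1.
This completes the inductive step, so S(k) = k^2 − k − 1 for all k ≥ 1.

S(k) = k^2 − k − 1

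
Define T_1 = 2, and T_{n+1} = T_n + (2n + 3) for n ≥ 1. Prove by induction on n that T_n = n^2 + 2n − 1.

Base case: T_1 = 2, and 1^2 + 2·1 − 1 = 2.
Assume T_k = k^2 + 2k − 1.
Then T_{k+1} = T_k + (2k + 3) = (k^2 + 2k − 1) + (2k + 3) = k^2 + 4k + 2,
and (k+1)^2 + 2·(k+1) − 1 = k^2 + 4k + 2.
By induction, T_n = n^2 + 2n − 1 for all n ≥ 1.

T_n = n^2 + 2n − 1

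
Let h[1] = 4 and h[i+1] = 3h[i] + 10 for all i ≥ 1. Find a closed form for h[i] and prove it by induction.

Claim: h[i] = 3^{i+1} − 5.

Base case: h[1] = 4, and 3^{1+1} − 5 = 9 − 5 = 4.
Assume h[j] = 3^{j+1} − 5 for some j ≥ 1.
Then h[j+1] = 3h[j] + 10 = 3·(3^{j+1} − 5) + 10 = 3^{j+2} − 15 + 10 = 3^{j+2} − 5.
This completes the inductive step, so h[i] = 3^{i+1} − 5 for all i ≥ 1.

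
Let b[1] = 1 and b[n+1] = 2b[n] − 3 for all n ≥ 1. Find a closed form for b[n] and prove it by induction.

Claim: b[n] = -2^n + 3.

Base case: b[1] = 1, and -2^1 + 3 = -2 + 3 = 1.
Assume b[m] = -2^m + 3 for some m ≥ 1.
Then b[m+1] = 2b[m] − 3 = 2·(-2^m + 3) − 3 = -2^{m+1} + 6 − 3 = -2^{m+1} + 3.
So the formula holds for m+1, and by induction b[n] = -2^n + 3 for all n ≥ 1.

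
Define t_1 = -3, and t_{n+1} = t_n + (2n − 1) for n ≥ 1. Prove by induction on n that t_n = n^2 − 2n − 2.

Base case: t_1 = -3, and 1^2 − 2·1 − 2 = -3.
Assume t_k = k^2 − 2k − 2.
Then t_{k+1} = t_k + (2k − 1) = (k^2 − 2k − 2) + (2k − 1) = k^2 − 3,
and (k+1)^2 − 2·(k+1) − 2 = k^2 − 3.
This completes the inductive step, so t_n = n^2 − 2n − 2 for all n ≥ 1.

t_n = n^2 − 2n − 2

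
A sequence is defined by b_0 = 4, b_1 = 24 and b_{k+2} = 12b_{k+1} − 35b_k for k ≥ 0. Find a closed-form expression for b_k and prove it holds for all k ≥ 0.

Claim: b_k = 2·5^k + 2·7^k.

Base cases: b_0 = 4 and 2·5^0 + 2·7^0 = 4; b_1 = 24 and 2·5^1 + 2·7^1 = 24.
Assume b_j = 2·5^j + 2·7^j for all 0 ≤ j ≤ m, where m ≥ 1.
Then b_{m+1} = 12b_m − 35b_{m−1} = 12·(2·5^m + 2·7^m) − 35·(2·5^{m−1} + 2·7^{m−1}) = 2·(12·5 − 35)5^{m−1} + 2·(12·7 − 35)7^{m−1} = 50·5^{m−1} + 98·7^{m−1} = 2·5^{m+1} + 2·7^{m+1}.
This completes the inductive step, so b_k = 2·5^k + 2·7^k for all k ≥ 0.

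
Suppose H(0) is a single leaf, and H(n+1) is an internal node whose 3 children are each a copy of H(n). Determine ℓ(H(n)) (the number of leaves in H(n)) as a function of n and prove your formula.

Claim: ℓ(H(n)) = 3^n.

Base case: ℓ(H(0)) = 1, and 3^0 = 1.
Assume ℓ(H(j)) = 3^j.
Then ℓ(H(j+1)) = 3·ℓ(H(j)) = 3·3^j = 3^{j+1}.
So the formula holds for j+1, and by induction ℓ(H(n)) = 3^n for all n ≥ 0.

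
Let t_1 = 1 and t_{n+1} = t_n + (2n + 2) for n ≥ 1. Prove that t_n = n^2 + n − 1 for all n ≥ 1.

Base case: t_1 = 1, and 1^2 + 1 − 1 = 1.
Assume t_j = j^2 + j − 1.
Then t_{j+1} = t_j + (2j + 2) = (j^2 + j − 1) + (2j + 2) = j^2 + 3j + 1,
and (j+1)^2 + (j+1) − 1 = j^2 + 3j + 1.
By induction, t_n = n^2 + n − 1 for all n ≥ 1.

t_n = n^2 + n − 1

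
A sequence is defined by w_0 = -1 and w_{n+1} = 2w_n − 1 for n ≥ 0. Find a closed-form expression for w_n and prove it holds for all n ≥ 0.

Claim: w_n = -2^{n+1} + 1.

Base case: w_0 = -1, and -2^{0+1} + 1 = -2 + 1 = -1.
Assume w_r = -2^{r+1} + 1 for some r ≥ 0.
Then w_{r+1} = 2w_r − 1 = 2·(-2^{r+1} + 1) − 1 = -2^{r+2} + 2 − 1 = -2^{r+2} + 1.
This completes the inductive step, so w_n = -2^{n+1} + 1 for all n ≥ 0.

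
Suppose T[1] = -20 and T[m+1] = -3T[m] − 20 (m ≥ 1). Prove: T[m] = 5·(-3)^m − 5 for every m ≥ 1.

Base case: T[1] = -20, and 5·(-3)^1 − 5 = -15 − 5 = -20.
Assume T[j] = 5·(-3)^j − 5 for some j ≥ 1.
Then T[j+1] = -3T[j] − 20 = -3·(5·(-3)^j − 5) − 20 = -15·(-3)^j + 15 − 20 = 5·(-3)^{j+1} − 5.
So the formula holds for j+1, and by induction T[m] = 5·(-3)^m − 5 for all m ≥ 1.

T[m] = 5·(-3)^m − 5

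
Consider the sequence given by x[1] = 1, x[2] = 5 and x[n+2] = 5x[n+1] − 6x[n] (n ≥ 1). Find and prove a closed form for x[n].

Claim: x[n] = -2^n + 3^n.

Base cases: x[1] = 1 and -2^1 + 3^1 = 1; x[2] = 5 and -2^2 + 3^2 = 5.
Assume x[i] = -2^i + 3^i for all 1 ≤ i ≤ j, where j ≥ 2.
Then x[j+1] = 5x[j] − 6x[j−1] = 5·(-2^j + 3^j) − 6·(-2^{j−1} + 3^{j−1}) = -(5·2 − 6)2^{j−1} + (5·3 − 6)3^{j−1} = -4·2^{j−1} + 9·3^{j−1} = -2^{j+1} + 3^{j+1}.
By strong induction, x[n] = -2^n + 3^n for all n ≥ 1.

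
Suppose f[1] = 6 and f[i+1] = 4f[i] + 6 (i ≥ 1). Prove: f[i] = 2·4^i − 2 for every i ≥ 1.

Base case: f[1] = 6, and 2·4^1 − 2 = 8 − 2 = 6.
Assume f[r] = 2·4^r − 2 for some r ≥ 1.
Then f[r+1] = 4f[r] + 6 = 4·(2·4^r − 2) + 6 = 8·4^r − 8 + 6 = 2·4^{r+1} − 2.
This completes the inductive step, so f[i] = 2·4^i − 2 for all i ≥ 1.

f[i] = 2·4^i − 2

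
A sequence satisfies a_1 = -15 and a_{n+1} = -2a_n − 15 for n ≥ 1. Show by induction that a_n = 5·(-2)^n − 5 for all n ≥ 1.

Base case: a_1 = -15, and 5·(-2)^1 − 5 = -10 − 5 = -15.
Assume a_r = 5·(-2)^r − 5 for some r ≥ 1.
Then a_{r+1} = -2a_r − 15 = -2·(5·(-2)^r − 5) − 15 = -10·(-2)^r + 10 − 15 = 5·(-2)^{r+1} − 5.
This completes the inductive step, so a_n = 5·(-2)^n − 5 for all n ≥ 1.

a_n = 5·(-2)^n − 5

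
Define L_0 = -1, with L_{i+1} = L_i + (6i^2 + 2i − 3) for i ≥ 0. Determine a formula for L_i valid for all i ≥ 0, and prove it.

Claim: L_i = 2i^3 − 2i^2 − 3i − 1.

Base case: L_0 = -1, and 2·0^3 − 2·0^2 − 3·0 − 1 = -1.
Assume L_r = 2r^3 − 2r^2 − 3r − 1.
Then L_{r+1} = L_r + (6r^2 + 2r − 3) = (2r^3 − 2r^2 − 3r − 1) + (6r^2 + 2r − 3) = 2r^3 + 4r^2 − r − 4,
and 2·(r+1)^3 − 2·(r+1)^2 − 3·(r+1) − 1 = 2r^3 + 4r^2 − r − 4.
By induction, L_i = 2i^3 − 2i^2 − 3i − 1 for all i ≥ 0.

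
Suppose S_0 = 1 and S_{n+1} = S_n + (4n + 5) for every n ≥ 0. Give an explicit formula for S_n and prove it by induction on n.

Claim: S_n = 2n^2 + 3n + 1.

Base case: S_0 = 1, and 2·0^2 + 3·0 + 1 = 1.
Assume S_k = 2k^2 + 3k + 1.
Then S_{k+1} = S_k + (4k + 5) = (2k^2 + 3k + 1) + (4k + 5) = 2k^2 + 7k + 6,
and 2·(k+1)^2 + 3·(k+1) + 1 = 2k^2 + 7k + 6.
By induction, S_n = 2n^2 + 3n + 1 for all n ≥ 0.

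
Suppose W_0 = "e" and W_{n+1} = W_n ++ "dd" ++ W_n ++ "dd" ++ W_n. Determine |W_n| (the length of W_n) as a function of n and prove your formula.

Claim: |W_n| = 3^{n+1} − 2.

Base case: |W_0| = 1, and 3^{0+1} − 2 = 1.
Assume |W_k| = 3^{k+1} − 2.
Then |W_{k+1}| = 3|W_k| + 4 = 3(3^{k+1} − 2) + 4 = 3^{k+2} − 6 + 4 = 3^{k+2} − 2.
So the formula holds for k+1, and by induction |W_n| = 3^{n+1} − 2 for all n ≥ 0.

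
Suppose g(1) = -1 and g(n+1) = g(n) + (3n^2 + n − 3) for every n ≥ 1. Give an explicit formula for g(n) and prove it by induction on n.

Claim: g(n) = n^3 − n^2 − 3n + 2.

Base case: g(1) = -1, and 1^3 − 1^2 − 3·1 + 2 = -1.
Assume g(m) = m^3 − m^2 − 3m + 2.
Then g(m+1) = g(m) + (3m^2 + m − 3) = (m^3 − m^2 − 3m + 2) + (3m^2 + m − 3) = m^3 + 2m^2 − 2m − 1,
and (m+1)^3 − (m+1)^2 − 3·(m+1) + 2 = m^3 + 2m^2 − 2m − 1.
Hence g(n) = n^3 − n^2 − 3n + 2 for every n ≥ 1, by induction.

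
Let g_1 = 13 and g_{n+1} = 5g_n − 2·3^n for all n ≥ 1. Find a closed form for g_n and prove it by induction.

Claim: g_n = 2·5^n + 3^n.

Base case: g_1 = 13, and 2·5^1 + 3^1 = 10 + 3 = 13.
Assume g_j = 2·5^j + 3^j for some j ≥ 1.
Then g_{j+1} = 5g_j − 2·3^j = 5·(2·5^j + 3^j) − 2·3^j = 2·5^{j+1} + 5·3^j − 2·3^j = 2·5^{j+1} + 3·3^j = 2·5^{j+1} + 3^{j+1}.
By induction, g_n = 2·5^n + 3^n for all n ≥ 1.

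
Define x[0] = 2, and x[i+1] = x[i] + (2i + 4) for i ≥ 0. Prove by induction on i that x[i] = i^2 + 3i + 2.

Base case: x[0] = 2, and 0^2 + 3·0 + 2 = 2.
Assume x[r] = r^2 + 3r + 2.
Then x[r+1] = x[r] + (2r + 4) = (r^2 + 3r + 2) + (2r + 4) = r^2 + 5r + 6,
and (r+1)^2 + 3·(r+1) + 2 = r^2 + 5r + 6.
By induction, x[i] = i^2 + 3i + 2 for all i ≥ 0.

x[i] = i^2 + 3i + 2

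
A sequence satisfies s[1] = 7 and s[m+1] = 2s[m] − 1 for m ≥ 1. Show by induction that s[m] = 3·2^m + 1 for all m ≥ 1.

Base case: s[1] = 7, and 3·2^1 + 1 = 6 + 1 = 7.
Assume s[r] = 3·2^r + 1 for some r ≥ 1.
Then s[r+1] = 2s[r] − 1 = 2·(3·2^r + 1) − 1 = 6·2^r + 2 − 1 = 3·2^{r+1} + 1.
So the formula holds for r+1, and by induction s[m] = 3·2^m + 1 for all m ≥ 1.

s[m] = 3·2^m + 1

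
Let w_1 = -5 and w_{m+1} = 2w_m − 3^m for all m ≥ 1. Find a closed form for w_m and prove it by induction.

Claim: w_m = -2^m − 3^m.

Base case: w_1 = -5, and -2^1 − 3^1 = -2 − 3 = -5.
Assume w_r = -2^r − 3^r for some r ≥ 1.
Then w_{r+1} = 2w_r − 3^r = 2·(-2^r − 3^r) − 3^r = -2^{r+1} − 2·3^r − 3^r = -2^{r+1} − 3·3^r = -2^{r+1} − 3^{r+1}.
Hence w_m = -2^m − 3^m for every m ≥ 1, by induction.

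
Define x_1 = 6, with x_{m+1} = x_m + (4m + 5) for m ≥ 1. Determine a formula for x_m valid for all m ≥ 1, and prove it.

Claim: x_m = 2m^2 + 3m + 1.

Base case: x_1 = 6, and 2·1^2 + 3·1 + 1 = 6.
Assume x_r = 2r^2 + 3r + 1.
Then x_{r+1} = x_r + (4r + 5) = (2r^2 + 3r + 1) + (4r + 5) = 2r^2 + 7r + 6,
and 2·(r+1)^2 + 3·(r+1) + 1 = 2r^2 + 7r + 6.
By induction, x_m = 2m^2 + 3m + 1 for all m ≥ 1.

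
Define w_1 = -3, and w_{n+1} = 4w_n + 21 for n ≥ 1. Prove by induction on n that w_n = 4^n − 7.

Base case: w_1 = -3, and 4^1 − 7 = 4 − 7 = -3.
Assume w_m = 4^m − 7 for some m ≥ 1.
Then w_{m+1} = 4w_m + 21 = 4·(4^m − 7) + 21 = 4^{m+1} − 28 + 21 = 4^{m+1} − 7.
Hence w_n = 4^n − 7 for every n ≥ 1, by induction.

w_n = 4^n − 7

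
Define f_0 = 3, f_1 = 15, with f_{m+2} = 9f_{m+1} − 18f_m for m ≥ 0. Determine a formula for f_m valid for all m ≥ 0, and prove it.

Claim: f_m = 2·6^m + 3^m.

Base cases: f_0 = 3 and 2·6^0 + 3^0 = 3; f_1 = 15 and 2·6^1 + 3^1 = 15.
Assume f_j = 2·6^j + 3^j for all 0 ≤ j ≤ r, where r ≥ 1.
Then f_{r+1} = 9f_r − 18f_{r−1} = 9·(2·6^r + 3^r) − 18·(2·6^{r−1} + 3^{r−1}) = 2·(9·6 − 18)6^{r−1} + (9·3 − 18)3^{r−1} = 72·6^{r−1} + 9·3^{r−1} = 2·6^{r+1} + 3^{r+1}.
This completes the inductive step, so f_m = 2·6^m + 3^m for all m ≥ 0.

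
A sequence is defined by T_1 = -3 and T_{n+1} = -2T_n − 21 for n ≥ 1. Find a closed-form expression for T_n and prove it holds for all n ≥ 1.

Claim: T_n = -2·(-2)^n − 7.

Base case: T_1 = -3, and -2·(-2)^1 − 7 = 4 − 7 = -3.
Assume T_r = -2·(-2)^r − 7 for some r ≥ 1.
Then T_{r+1} = -2T_r − 21 = -2·(-2·(-2)^r − 7) − 21 = 4·(-2)^r + 14 − 21 = -2·(-2)^{r+1} − 7.
This completes the inductive step, so T_n = -2·(-2)^n − 7 for all n ≥ 1.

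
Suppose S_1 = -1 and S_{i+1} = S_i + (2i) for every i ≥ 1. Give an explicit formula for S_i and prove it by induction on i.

Claim: S_i = i^2 − i − 1.

Base case: S_1 = -1, and 1^2 − 1 − 1 = -1.
Assume S_j = j^2 − j − 1.
Then S_{j+1} = S_j + (2j) = (j^2 − j − 1) + (2j) = j^2 + j − 1,
and (j+1)^2 − (j+1) − 1 = j^2 + j − 1.
By induction, S_i = i^2 − i − 1 for all i ≥ 1.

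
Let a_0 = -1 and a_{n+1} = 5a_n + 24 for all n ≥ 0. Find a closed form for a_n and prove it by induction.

Claim: a_n = 5^{n+1} − 6.

Base case: a_0 = -1, and 5^{0+1} − 6 = 5 − 6 = -1.
Assume a_r = 5^{r+1} − 6 for some r ≥ 0.
Then a_{r+1} = 5a_r + 24 = 5·(5^{r+1} − 6) + 24 = 5^{r+2} − 30 + 24 = 5^{r+2} − 6.
Hence a_n = 5^{n+1} − 6 for every n ≥ 0, by induction.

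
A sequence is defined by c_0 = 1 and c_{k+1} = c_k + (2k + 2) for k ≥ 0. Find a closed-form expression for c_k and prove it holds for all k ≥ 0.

Claim: c_k = k^2 + k + 1.

Base case: c_0 = 1, and 0^2 + 0 + 1 = 1.
Assume c_r = r^2 + r + 1.
Then c_{r+1} = c_r + (2r + 2) = (r^2 + r + 1) + (2r + 2) = r^2 + 3r + 3,
and (r+1)^2 + (r+1) + 1 = r^2 + 3r + 3.
By induction, c_k = k^2 + k + 1 for all k ≥ 0.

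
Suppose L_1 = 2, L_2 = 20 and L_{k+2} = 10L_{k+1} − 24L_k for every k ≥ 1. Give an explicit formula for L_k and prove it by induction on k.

Claim: L_k = -4^k + 6^k.

Base cases: L_1 = 2 and -4^1 + 6^1 = 2; L_2 = 20 and -4^2 + 6^2 = 20.
Assume L_j = -4^j + 6^j for all 1 ≤ j ≤ r, where r ≥ 2.
Then L_{r+1} = 10L_r − 24L_{r−1} = 10·(-4^r + 6^r) − 24·(-4^{r−1} + 6^{r−1}) = -(10·4 − 24)4^{r−1} + (10·6 − 24)6^{r−1} = -16·4^{r−1} + 36·6^{r−1} = -4^{r+1} + 6^{r+1}.
By strong induction, L_k = -4^k + 6^k for all k ≥ 1.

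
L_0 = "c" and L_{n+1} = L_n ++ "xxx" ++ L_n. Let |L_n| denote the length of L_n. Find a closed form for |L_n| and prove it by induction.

Claim: |L_n| = 2^{n+2} − 3.

Base case: |L_0| = 1, and 2^{0+2} − 3 = 1.
Assume |L_j| = 2^{j+2} − 3.
Then |L_{j+1}| = |L_j| + 3 + |L_j| = 2|L_j| + 3 = 2(2^{j+2} − 3) + 3 = 2^{j+3} − 6 + 3 = 2^{j+3} − 3.
Hence |L_n| = 2^{n+2} − 3 for every n ≥ 0, by induction.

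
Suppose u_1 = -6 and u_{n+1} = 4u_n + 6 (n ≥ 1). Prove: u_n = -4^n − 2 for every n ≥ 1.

Base case: u_1 = -6, and -4^1 − 2 = -4 − 2 = -6.
Assume u_j = -4^j − 2 for some j ≥ 1.
Then u_{j+1} = 4u_j + 6 = 4·(-4^j − 2) + 6 = -4^{j+1} − 8 + 6 = -4^{j+1} − 2.
This completes the inductive step, so u_n = -4^n − 2 for all n ≥ 1.

u_n = -4^n − 2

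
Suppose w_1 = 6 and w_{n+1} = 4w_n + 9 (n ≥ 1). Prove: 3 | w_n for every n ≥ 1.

Base case: w_1 = 6 = 3·2, so 3 | w_1.
Assume 3 | w_k, so w_k = 3t for some integer t.
Then w_{k+1} = 4w_k + 9 = 4·(3t) + 9 = 3(4t + 3), so 3 | w_{k+1}.
So the property holds for k+1, and by induction 3 | w_n for all n ≥ 1.

3 | w_n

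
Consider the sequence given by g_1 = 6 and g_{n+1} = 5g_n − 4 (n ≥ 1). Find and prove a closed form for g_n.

Claim: g_n = 5^n + 1.

Base case: g_1 = 6, and 5^1 + 1 = 5 + 1 = 6.
Assume g_m = 5^m + 1 for some m ≥ 1.
Then g_{m+1} = 5g_m − 4 = 5·(5^m + 1) − 4 = 5^{m+1} + 5 − 4 = 5^{m+1} + 1.
By induction, g_n = 5^n + 1 for all n ≥ 1.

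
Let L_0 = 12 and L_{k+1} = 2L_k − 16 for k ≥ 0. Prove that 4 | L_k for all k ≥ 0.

Base case: L_0 = 12 = 4·3, so 4 | L_0.
Assume 4 | L_j, so L_j = 4t for some integer t.
Then L_{j+1} = 2L_j − 16 = 2·(4t) − 16 = 4(2t − 4), so 4 | L_{j+1}.
By induction, 4 | L_k for all k ≥ 0.

4 | L_k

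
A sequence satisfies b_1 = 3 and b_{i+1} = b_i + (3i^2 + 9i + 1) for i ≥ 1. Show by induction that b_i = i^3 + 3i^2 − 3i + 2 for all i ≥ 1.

Base case: b_1 = 3, and 1^3 + 3·1^2 − 3·1 + 2 = 3.
Assume b_r = r^3 + 3r^2 − 3r + 2.
Then b_{r+1} = b_r + (3r^2 + 9r + 1) = (r^3 + 3r^2 − 3r + 2) + (3r^2 + 9r + 1) = r^3 + 6r^2 + 6r + 3,
and (r+1)^3 + 3·(r+1)^2 − 3·(r+1) + 2 = r^3 + 6r^2 + 6r + 3.
Hence b_i = i^3 + 3i^2 − 3i + 2 for every i ≥ 1, by induction.

b_i = i^3 + 3i^2 − 3i + 2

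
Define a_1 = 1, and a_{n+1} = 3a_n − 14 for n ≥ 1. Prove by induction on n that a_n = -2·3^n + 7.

Base case: a_1 = 1, and -2·3^1 + 7 = -6 + 7 = 1.
Assume a_j = -2·3^j + 7 for some j ≥ 1.
Then a_{j+1} = 3a_j − 14 = 3·(-2·3^j + 7) − 14 = -6·3^j + 21 − 14 = -2·3^{j+1} + 7.
So the formula holds for j+1, and by induction a_n = -2·3^n + 7 for all n ≥ 1.

a_n = -2·3^n + 7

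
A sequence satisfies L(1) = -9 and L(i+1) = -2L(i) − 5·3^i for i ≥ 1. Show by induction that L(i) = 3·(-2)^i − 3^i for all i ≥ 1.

Base case: L(1) = -9, and 3·(-2)^1 − 3^1 = -6 − 3 = -9.
Assume L(r) = 3·(-2)^r − 3^r for some r ≥ 1.
Then L(r+1) = -2L(r) − 5·3^r = -2·(3·(-2)^r − 3^r) − 5·3^r = 3·(-2)^{r+1} + 2·3^r − 5·3^r = 3·(-2)^{r+1} − 3·3^r = 3·(-2)^{r+1} − 3^{r+1}.
By induction, L(i) = 3·(-2)^i − 3^i for all i ≥ 1.

L(i) = 3·(-2)^i − 3^i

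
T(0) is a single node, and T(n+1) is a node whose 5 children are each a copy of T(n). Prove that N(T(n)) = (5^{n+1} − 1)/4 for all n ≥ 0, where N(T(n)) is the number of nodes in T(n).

Base case: N(T(0)) = 1, and (5^{0+1} − 1)/4 = 1.
Assume N(T(k)) = (5^{k+1} − 1)/4.
Then N(T(k+1)) = 1 + 5N(T(k)) = 1 + 5·(5^{k+1} − 1)/4 = 1 + (5^{k+2} − 5)/4 = (4 + 5^{k+2} − 5)/4 = (5^{k+2} − 1)/4.
By induction, N(T(n)) = (5^{n+1} − 1)/4 for all n ≥ 0.

N(T(n)) = (5^{n+1} − 1)/4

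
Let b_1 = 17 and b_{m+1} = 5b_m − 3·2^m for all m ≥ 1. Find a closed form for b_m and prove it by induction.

Claim: b_m = 3·5^m + 2^m.

Base case: b_1 = 17, and 3·5^1 + 2^1 = 15 + 2 = 17.
Assume b_r = 3·5^r + 2^r for some r ≥ 1.
Then b_{r+1} = 5b_r − 3·2^r = 5·(3·5^r + 2^r) − 3·2^r = 3·5^{r+1} + 5·2^r − 3·2^r = 3·5^{r+1} + 2·2^r = 3·5^{r+1} + 2^{r+1}.
So the formula holds for r+1, and by induction b_m = 3·5^m + 2^m for all m ≥ 1.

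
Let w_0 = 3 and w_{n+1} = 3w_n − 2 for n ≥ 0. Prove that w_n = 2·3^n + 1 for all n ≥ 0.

Base case: w_0 = 3, and 2·3^0 + 1 = 2 + 1 = 3.
Assume w_k = 2·3^k + 1 for some k ≥ 0.
Then w_{k+1} = 3w_k − 2 = 3·(2·3^k + 1) − 2 = 6·3^k + 3 − 2 = 2·3^{k+1} + 1.
This completes the inductive step, so w_n = 2·3^n + 1 for all n ≥ 0.

w_n = 2·3^n + 1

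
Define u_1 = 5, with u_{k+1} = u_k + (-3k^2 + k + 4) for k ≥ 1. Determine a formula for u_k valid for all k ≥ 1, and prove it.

Claim: u_k = -k^3 + 2k^2 + 3k + 1.

Base case: u_1 = 5, and -1^3 + 2·1^2 + 3·1 + 1 = 5.
Assume u_r = -r^3 + 2r^2 + 3r + 1.
Then u_{r+1} = u_r + (-3r^2 + r + 4) = (-r^3 + 2r^2 + 3r + 1) + (-3r^2 + r + 4) = -r^3 − r^2 + 4r + 5,
and -(r+1)^3 + 2·(r+1)^2 + 3·(r+1) + 1 = -r^3 − r^2 + 4r + 5.
By induction, u_k = -k^3 + 2k^2 + 3k + 1 for all k ≥ 1.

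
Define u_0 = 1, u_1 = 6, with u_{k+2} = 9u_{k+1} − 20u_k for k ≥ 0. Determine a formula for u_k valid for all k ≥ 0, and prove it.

Claim: u_k = -4^k + 2·5^k.

Base cases: u_0 = 1 and -4^0 + 2·5^0 = 1; u_1 = 6 and -4^1 + 2·5^1 = 6.
Assume u_j = -4^j + 2·5^j for all 0 ≤ j ≤ m, where m ≥ 1.
Then u_{m+1} = 9u_m − 20u_{m−1} = 9·(-4^m + 2·5^m) − 20·(-4^{m−1} + 2·5^{m−1}) = -(9·4 − 20)4^{m−1} + 2·(9·5 − 20)5^{m−1} = -16·4^{m−1} + 50·5^{m−1} = -4^{m+1} + 2·5^{m+1}.
By strong induction, u_k = -4^k + 2·5^k for all k ≥ 0.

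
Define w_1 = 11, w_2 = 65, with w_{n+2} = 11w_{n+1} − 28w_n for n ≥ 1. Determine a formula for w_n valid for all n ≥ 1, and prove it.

Claim: w_n = 7^n + 4^n.

Base cases: w_1 = 11 and 7^1 + 4^1 = 11; w_2 = 65 and 7^2 + 4^2 = 65.
Assume w_j = 7^j + 4^j for all 1 ≤ j ≤ r, where r ≥ 2.
Then w_{r+1} = 11w_r − 28w_{r−1} = 11·(7^r + 4^r) − 28·(7^{r−1} + 4^{r−1}) = (11·7 − 28)7^{r−1} + (11·4 − 28)4^{r−1} = 49·7^{r−1} + 16·4^{r−1} = 7^{r+1} + 4^{r+1}.
This completes the inductive step, so w_n = 7^n + 4^n for all n ≥ 1.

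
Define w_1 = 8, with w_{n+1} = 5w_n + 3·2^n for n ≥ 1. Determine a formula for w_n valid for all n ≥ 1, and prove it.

Claim: w_n = 2·5^n − 2^n.

Base case: w_1 = 8, and 2·5^1 − 2^1 = 10 − 2 = 8.
Assume w_m = 2·5^m − 2^m for some m ≥ 1.
Then w_{m+1} = 5w_m + 3·2^m = 5·(2·5^m − 2^m) + 3·2^m = 2·5^{m+1} − 5·2^m + 3·2^m = 2·5^{m+1} − 2·2^m = 2·5^{m+1} − 2^{m+1}.
Hence w_n = 2·5^n − 2^n for every n ≥ 1, by induction.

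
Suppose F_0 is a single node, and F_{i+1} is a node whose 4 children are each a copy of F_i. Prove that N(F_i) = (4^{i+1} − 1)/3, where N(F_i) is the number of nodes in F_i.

Base case: N(F_0) = 1, and (4^{0+1} − 1)/3 = 1.
Assume N(F_r) = (4^{r+1} − 1)/3.
Then N(F_{r+1}) = 1 + 4N(F_r) = 1 + 4·(4^{r+1} − 1)/3 = 1 + (4^{r+2} − 4)/3 = (3 + 4^{r+2} − 4)/3 = (4^{r+2} − 1)/3.
Hence N(F_i) = (4^{i+1} − 1)/3 for every i ≥ 0, by induction.

N(F_i) = (4^{i+1} − 1)/3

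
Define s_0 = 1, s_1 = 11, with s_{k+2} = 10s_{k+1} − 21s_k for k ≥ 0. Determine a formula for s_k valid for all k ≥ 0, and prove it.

Claim: s_k = 2·7^k − 3^k.

Base cases: s_0 = 1 and 2·7^0 − 3^0 = 1; s_1 = 11 and 2·7^1 − 3^1 = 11.
Assume s_j = 2·7^j − 3^j for all 0 ≤ j ≤ r, where r ≥ 1.
Then s_{r+1} = 10s_r − 21s_{r−1} = 10·(2·7^r − 3^r) − 21·(2·7^{r−1} − 3^{r−1}) = 2·(10·7 − 21)7^{r−1} − (10·3 − 21)3^{r−1} = 98·7^{r−1} − 9·3^{r−1} = 2·7^{r+1} − 3^{r+1}.
Hence s_k = 2·7^k − 3^k for every k ≥ 0, by strong induction.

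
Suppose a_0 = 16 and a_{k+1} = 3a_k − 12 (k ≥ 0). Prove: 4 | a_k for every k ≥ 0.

Base case: a_0 = 16 = 4·4, so 4 | a_0.
Assume 4 | a_j, so a_j = 4t for some integer t.
Then a_{j+1} = 3a_j − 12 = 3·(4t) − 12 = 4(3t − 3), so 4 | a_{j+1}.
So the property holds for j+1, and by induction 4 | a_k for all k ≥ 0.

4 | a_k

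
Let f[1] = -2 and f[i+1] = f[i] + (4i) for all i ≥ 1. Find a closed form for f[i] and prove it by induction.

Claim: f[i] = 2i^2 − 2i − 2.

Base case: f[1] = -2, and 2·1^2 − 2·1 − 2 = -2.
Assume f[j] = 2j^2 − 2j − 2.
Then f[j+1] = f[j] + (4j) = (2j^2 − 2j − 2) + (4j) = 2j^2 + 2j − 2,
and 2·(j+1)^2 − 2·(j+1) − 2 = 2j^2 + 2j − 2.
By induction, f[i] = 2i^2 − 2i − 2 for all i ≥ 1.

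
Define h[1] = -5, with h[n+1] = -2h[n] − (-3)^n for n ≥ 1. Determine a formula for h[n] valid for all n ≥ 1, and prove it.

Claim: h[n] = (-2)^n + (-3)^n.

Base case: h[1] = -5, and (-2)^1 + (-3)^1 = -2 − 3 = -5.
Assume h[j] = (-2)^j + (-3)^j for some j ≥ 1.
Then h[j+1] = -2h[j] − (-3)^j = -2·((-2)^j + (-3)^j) − (-3)^j = (-2)^{j+1} − 2·(-3)^j − (-3)^j = (-2)^{j+1} − 3·(-3)^j = (-2)^{j+1} + (-3)^{j+1}.
So the formula holds for j+1, and by induction h[n] = (-2)^n + (-3)^n for all n ≥ 1.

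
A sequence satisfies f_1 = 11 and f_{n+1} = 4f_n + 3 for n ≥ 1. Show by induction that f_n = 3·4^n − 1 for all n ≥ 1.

Base case: f_1 = 11, and 3·4^1 − 1 = 12 − 1 = 11.
Assume f_m = 3·4^m − 1 for some m ≥ 1.
Then f_{m+1} = 4f_m + 3 = 4·(3·4^m − 1) + 3 = 12·4^m − 4 + 3 = 3·4^{m+1} − 1.
Hence f_n = 3·4^n − 1 for every n ≥ 1, by induction.

f_n = 3·4^n − 1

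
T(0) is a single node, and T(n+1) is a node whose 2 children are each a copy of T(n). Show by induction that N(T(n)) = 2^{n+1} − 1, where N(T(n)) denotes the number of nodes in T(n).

Base case: N(T(0)) = 1, and 2^{0+1} − 1 = 1.
Assume N(T(j)) = 2^{j+1} − 1.
Then N(T(j+1)) = 1 + 2N(T(j)) = 1 + 2(2^{j+1} − 1) = 2^{j+2} − 2 + 1 = 2^{j+2} − 1.
This completes the inductive step, so N(T(n)) = 2^{n+1} − 1 for all n ≥ 0.

N(T(n)) = 2^{n+1} − 1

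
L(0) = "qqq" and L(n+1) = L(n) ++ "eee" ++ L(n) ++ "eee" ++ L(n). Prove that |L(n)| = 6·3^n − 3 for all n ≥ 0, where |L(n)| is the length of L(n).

Base case: |L(0)| = 3, and 6·3^0 − 3 = 3.
Assume |L(k)| = 6·3^k − 3.
Then |L(k+1)| = 3|L(k)| + 6 = 3(6·3^k − 3) + 6 = 6·3^{k+1} − 9 + 6 = 6·3^{k+1} − 3.
So the formula holds for k+1, and by induction |L(n)| = 6·3^n − 3 for all n ≥ 0.

|L(n)| = 6·3^n − 3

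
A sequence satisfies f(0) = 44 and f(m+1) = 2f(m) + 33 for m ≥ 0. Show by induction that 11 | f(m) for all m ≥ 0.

Base case: f(0) = 44 = 11·4, so 11 | f(0).
Assume 11 | f(r), so f(r) = 11t for some integer t.
Then f(r+1) = 2f(r) + 33 = 2·(11t) + 33 = 11(2t + 3), so 11 | f(r+1).
By induction, 11 | f(m) for all m ≥ 0.

11 | f(m)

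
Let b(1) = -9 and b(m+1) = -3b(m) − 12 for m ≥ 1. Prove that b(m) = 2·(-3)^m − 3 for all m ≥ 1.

Base case: b(1) = -9, and 2·(-3)^1 − 3 = -6 − 3 = -9.
Assume b(j) = 2·(-3)^j − 3 for some j ≥ 1.
Then b(j+1) = -3b(j) − 12 = -3·(2·(-3)^j − 3) − 12 = -6·(-3)^j + 9 − 12 = 2·(-3)^{j+1} − 3.
By induction, b(m) = 2·(-3)^m − 3 for all m ≥ 1.

b(m) = 2·(-3)^m − 3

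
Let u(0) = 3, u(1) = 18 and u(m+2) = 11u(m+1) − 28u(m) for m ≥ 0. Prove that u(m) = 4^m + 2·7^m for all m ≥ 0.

Base cases: u(0) = 3 and 4^0 + 2·7^0 = 3; u(1) = 18 and 4^1 + 2·7^1 = 18.
Assume u(i) = 4^i + 2·7^i for all 0 ≤ i ≤ j, where j ≥ 1.
Then u(j+1) = 11u(j) − 28u(j−1) = 11·(4^j + 2·7^j) − 28·(4^{j−1} + 2·7^{j−1}) = (11·4 − 28)4^{j−1} + 2·(11·7 − 28)7^{j−1} = 16·4^{j−1} + 98·7^{j−1} = 4^{j+1} + 2·7^{j+1}.
This completes the inductive step, so u(m) = 4^m + 2·7^m for all m ≥ 0.

u(m) = 4^m + 2·7^m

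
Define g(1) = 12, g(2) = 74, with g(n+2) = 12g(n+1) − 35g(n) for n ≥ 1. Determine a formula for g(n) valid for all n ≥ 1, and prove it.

Claim: g(n) = 5^n + 7^n.

Base cases: g(1) = 12 and 5^1 + 7^1 = 12; g(2) = 74 and 5^2 + 7^2 = 74.
Assume g(j) = 5^j + 7^j for all 1 ≤ j ≤ k, where k ≥ 2.
Then g(k+1) = 12g(k) − 35g(k−1) = 12·(5^k + 7^k) − 35·(5^{k−1} + 7^{k−1}) = (12·5 − 35)5^{k−1} + (12·7 − 35)7^{k−1} = 25·5^{k−1} + 49·7^{k−1} = 5^{k+1} + 7^{k+1}.
This completes the inductive step, so g(n) = 5^n + 7^n for all n ≥ 1.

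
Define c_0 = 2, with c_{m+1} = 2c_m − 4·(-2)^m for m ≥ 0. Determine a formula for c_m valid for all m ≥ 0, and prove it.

Claim: c_m = 2^m + (-2)^m.

Base case: c_0 = 2, and 2^0 + (-2)^0 = 1 + 1 = 2.
Assume c_j = 2^j + (-2)^j for some j ≥ 0.
Then c_{j+1} = 2c_j − 4·(-2)^j = 2·(2^j + (-2)^j) − 4·(-2)^j = 2^{j+1} + 2·(-2)^j − 4·(-2)^j = 2^{j+1} − 2·(-2)^j = 2^{j+1} + (-2)^{j+1}.
By induction, c_m = 2^m + (-2)^m for all m ≥ 0.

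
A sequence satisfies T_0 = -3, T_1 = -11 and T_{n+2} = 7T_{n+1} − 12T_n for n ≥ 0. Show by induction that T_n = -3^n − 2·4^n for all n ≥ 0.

Base cases: T_0 = -3 and -3^0 − 2·4^0 = -3; T_1 = -11 and -3^1 − 2·4^1 = -11.
Assume T_j = -3^j − 2·4^j for all 0 ≤ j ≤ k, where k ≥ 1.
Then T_{k+1} = 7T_k − 12T_{k−1} = 7·(-3^k − 2·4^k) − 12·(-3^{k−1} − 2·4^{k−1}) = -(7·3 − 12)3^{k−1} − 2·(7·4 − 12)4^{k−1} = -9·3^{k−1} − 32·4^{k−1} = -3^{k+1} − 2·4^{k+1}.
So the formula holds for k+1, and by strong induction T_n = -3^n − 2·4^n for all n ≥ 0.

T_n = -3^n − 2·4^n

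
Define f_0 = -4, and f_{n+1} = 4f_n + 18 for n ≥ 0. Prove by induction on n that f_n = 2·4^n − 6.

Base case: f_0 = -4, and 2·4^0 − 6 = 2 − 6 = -4.
Assume f_m = 2·4^m − 6 for some m ≥ 0.
Then f_{m+1} = 4f_m + 18 = 4·(2·4^m − 6) + 18 = 8·4^m − 24 + 18 = 2·4^{m+1} − 6.
By induction, f_n = 2·4^n − 6 for all n ≥ 0.

f_n = 2·4^n − 6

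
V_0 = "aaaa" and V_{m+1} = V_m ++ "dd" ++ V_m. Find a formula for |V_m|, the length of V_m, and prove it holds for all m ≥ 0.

Claim: |V_m| = 6·2^m − 2.

Base case: |V_0| = 4, and 6·2^0 − 2 = 4.
Assume |V_k| = 6·2^k − 2.
Then |V_{k+1}| = |V_k| + 2 + |V_k| = 2|V_k| + 2 = 2(6·2^k − 2) + 2 = 6·2^{k+1} − 4 + 2 = 6·2^{k+1} − 2.
This completes the inductive step, so |V_m| = 6·2^m − 2 for all m ≥ 0.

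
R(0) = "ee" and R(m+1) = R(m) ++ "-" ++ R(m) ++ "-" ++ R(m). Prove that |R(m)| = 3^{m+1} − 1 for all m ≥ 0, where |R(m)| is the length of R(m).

Base case: |R(0)| = 2, and 3^{0+1} − 1 = 2.
Assume |R(k)| = 3^{k+1} − 1.
Then |R(k+1)| = 3|R(k)| + 2 = 3(3^{k+1} − 1) + 2 = 3^{k+2} − 3 + 2 = 3^{k+2} − 1.
Hence |R(m)| = 3^{m+1} − 1 for every m ≥ 0, by induction.

|R(m)| = 3^{m+1} − 1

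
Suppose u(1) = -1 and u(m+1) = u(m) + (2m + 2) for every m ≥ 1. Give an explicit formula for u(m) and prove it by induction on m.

Claim: u(m) = m^2 + m − 3.

Base case: u(1) = -1, and 1^2 + 1 − 3 = -1.
Assume u(j) = j^2 + j − 3.
Then u(j+1) = u(j) + (2j + 2) = (j^2 + j − 3) + (2j + 2) = j^2 + 3j − 1,
and (j+1)^2 + (j+1) − 3 = j^2 + 3j − 1.
By induction, u(m) = m^2 + m − 3 for all m ≥ 1.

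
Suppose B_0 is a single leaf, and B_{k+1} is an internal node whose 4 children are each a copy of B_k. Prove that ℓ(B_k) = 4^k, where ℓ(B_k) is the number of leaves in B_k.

Base case: ℓ(B_0) = 1, and 4^0 = 1.
Assume ℓ(B_m) = 4^m.
Then ℓ(B_{m+1}) = 4·ℓ(B_m) = 4·4^m = 4^{m+1}.
So the formula holds for m+1, and by induction ℓ(B_k) = 4^k for all k ≥ 0.

ℓ(B_k) = 4^k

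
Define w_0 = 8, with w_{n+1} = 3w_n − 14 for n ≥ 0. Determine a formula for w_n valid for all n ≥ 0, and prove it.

Claim: w_n = 3^n + 7.

Base case: w_0 = 8, and 3^0 + 7 = 1 + 7 = 8.
Assume w_m = 3^m + 7 for some m ≥ 0.
Then w_{m+1} = 3w_m − 14 = 3·(3^m + 7) − 14 = 3^{m+1} + 21 − 14 = 3^{m+1} + 7.
Hence w_n = 3^n + 7 for every n ≥ 0, by induction.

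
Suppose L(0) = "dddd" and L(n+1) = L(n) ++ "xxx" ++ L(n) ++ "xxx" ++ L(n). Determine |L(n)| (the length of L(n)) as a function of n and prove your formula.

Claim: |L(n)| = 7·3^n − 3.

Base case: |L(0)| = 4, and 7·3^0 − 3 = 4.
Assume |L(r)| = 7·3^r − 3.
Then |L(r+1)| = 3|L(r)| + 6 = 3(7·3^r − 3) + 6 = 7·3^{r+1} − 9 + 6 = 7·3^{r+1} − 3.
So the formula holds for r+1, and by induction |L(n)| = 7·3^n − 3 for all n ≥ 0.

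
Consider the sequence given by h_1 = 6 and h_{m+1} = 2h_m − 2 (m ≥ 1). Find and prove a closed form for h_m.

Claim: h_m = 2^{m+1} + 2.

Base case: h_1 = 6, and 2^{1+1} + 2 = 4 + 2 = 6.
Assume h_j = 2^{j+1} + 2 for some j ≥ 1.
Then h_{j+1} = 2h_j − 2 = 2·(2^{j+1} + 2) − 2 = 2^{j+2} + 4 − 2 = 2^{j+2} + 2.
By induction, h_m = 2^{m+1} + 2 for all m ≥ 1.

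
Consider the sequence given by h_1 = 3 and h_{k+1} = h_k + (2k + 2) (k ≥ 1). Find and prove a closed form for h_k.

Claim: h_k = k^2 + k + 1.

Base case: h_1 = 3, and 1^2 + 1 + 1 = 3.
Assume h_m = m^2 + m + 1.
Then h_{m+1} = h_m + (2m + 2) = (m^2 + m + 1) + (2m + 2) = m^2 + 3m + 3,
and (m+1)^2 + (m+1) + 1 = m^2 + 3m + 3.
By induction, h_k = k^2 + k + 1 for all k ≥ 1.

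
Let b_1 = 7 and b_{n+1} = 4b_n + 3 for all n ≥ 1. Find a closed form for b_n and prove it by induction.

Claim: b_n = 2·4^n − 1.

Base case: b_1 = 7, and 2·4^1 − 1 = 8 − 1 = 7.
Assume b_j = 2·4^j − 1 for some j ≥ 1.
Then b_{j+1} = 4b_j + 3 = 4·(2·4^j − 1) + 3 = 8·4^j − 4 + 3 = 2·4^{j+1} − 1.
So the formula holds for j+1, and by induction b_n = 2·4^n − 1 for all n ≥ 1.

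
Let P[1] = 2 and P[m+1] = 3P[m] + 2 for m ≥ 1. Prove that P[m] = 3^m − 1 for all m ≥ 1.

Base case: P[1] = 2, and 3^1 − 1 = 3 − 1 = 2.
Assume P[k] = 3^k − 1 for some k ≥ 1.
Then P[k+1] = 3P[k] + 2 = 3·(3^k − 1) + 2 = 3^{k+1} − 3 + 2 = 3^{k+1} − 1.
Hence P[m] = 3^m − 1 for every m ≥ 1, by induction.

P[m] = 3^m − 1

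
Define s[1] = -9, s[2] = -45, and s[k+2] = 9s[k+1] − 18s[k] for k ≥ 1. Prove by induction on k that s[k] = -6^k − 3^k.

Base cases: s[1] = -9 and -6^1 − 3^1 = -9; s[2] = -45 and -6^2 − 3^2 = -45.
Assume s[j] = -6^j − 3^j for all 1 ≤ j ≤ m, where m ≥ 2.
Then s[m+1] = 9s[m] − 18s[m−1] = 9·(-6^m − 3^m) − 18·(-6^{m−1} − 3^{m−1}) = -(9·6 − 18)6^{m−1} − (9·3 − 18)3^{m−1} = -36·6^{m−1} − 9·3^{m−1} = -6^{m+1} − 3^{m+1}.
This completes the inductive step, so s[k] = -6^k − 3^k for all k ≥ 1.

s[k] = -6^k − 3^k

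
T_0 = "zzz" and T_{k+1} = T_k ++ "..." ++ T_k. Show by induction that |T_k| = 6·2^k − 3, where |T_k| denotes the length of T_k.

Base case: |T_0| = 3, and 6·2^0 − 3 = 3.
Assume |T_m| = 6·2^m − 3.
Then |T_{m+1}| = |T_m| + 3 + |T_m| = 2|T_m| + 3 = 2(6·2^m − 3) + 3 = 6·2^{m+1} − 6 + 3 = 6·2^{m+1} − 3.
Hence |T_k| = 6·2^k − 3 for every k ≥ 0, by induction.

|T_k| = 6·2^k − 3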